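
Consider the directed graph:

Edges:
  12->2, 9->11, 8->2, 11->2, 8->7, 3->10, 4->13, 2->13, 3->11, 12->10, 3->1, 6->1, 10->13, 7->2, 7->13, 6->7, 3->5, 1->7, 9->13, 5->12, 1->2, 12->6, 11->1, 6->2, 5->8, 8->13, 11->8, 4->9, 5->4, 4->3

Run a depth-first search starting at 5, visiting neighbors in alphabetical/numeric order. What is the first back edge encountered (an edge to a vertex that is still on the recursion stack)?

DFS from 5 (visiting neighbors in alphabetical/numeric order); mark gray on enter, black on exit:
5 gray
  4 gray
    3 gray
      1 gray
        2 gray
          13 gray
          13 black
        2 black
        7 gray
          7→2: 2 black — skip
          7→13: 13 black — skip
        7 black
      1 black
      3→5: 5 is gray → back edge
First back edge: 3 → 5.

3→5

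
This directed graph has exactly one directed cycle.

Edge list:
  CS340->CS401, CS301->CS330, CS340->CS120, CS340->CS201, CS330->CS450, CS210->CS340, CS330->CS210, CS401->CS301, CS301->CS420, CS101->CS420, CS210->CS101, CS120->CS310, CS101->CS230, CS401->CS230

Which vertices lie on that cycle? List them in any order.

DFS with gray/black marking from CS340:
CS340 gray
  CS401 gray
    CS230 gray
    CS230 black
    CS301 gray
      CS420 gray
      CS420 black
      CS330 gray
        CS210 gray
          CS210→CS340: CS340 is gray → back edge
Back edge closes the cycle CS340 → CS401 → CS301 → CS330 → CS210 → CS340; its vertices are {CS210, CS301, CS330, CS340, CS401}.

CS210, CS301, CS330, CS340, CS401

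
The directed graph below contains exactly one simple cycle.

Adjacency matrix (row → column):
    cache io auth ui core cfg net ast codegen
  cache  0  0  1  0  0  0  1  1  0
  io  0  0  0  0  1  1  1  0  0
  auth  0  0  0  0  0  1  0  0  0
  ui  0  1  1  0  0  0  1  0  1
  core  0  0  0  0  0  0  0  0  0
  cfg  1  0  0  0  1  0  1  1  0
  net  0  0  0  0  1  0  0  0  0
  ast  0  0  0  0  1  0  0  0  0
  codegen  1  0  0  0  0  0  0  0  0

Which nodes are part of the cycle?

DFS with gray/black marking from cache:
cache gray
  net gray
    core gray
    core black
  net black
  ast gray
    ast→core: core black — skip
  ast black
  auth gray
    cfg gray
      cfg→net: net black — skip
      cfg→ast: ast black — skip
      cfg→cache: cache is gray → back edge
Back edge closes the cycle cache → auth → cfg → cache; its vertices are {cfg, auth, cache}.

cfg, auth, cache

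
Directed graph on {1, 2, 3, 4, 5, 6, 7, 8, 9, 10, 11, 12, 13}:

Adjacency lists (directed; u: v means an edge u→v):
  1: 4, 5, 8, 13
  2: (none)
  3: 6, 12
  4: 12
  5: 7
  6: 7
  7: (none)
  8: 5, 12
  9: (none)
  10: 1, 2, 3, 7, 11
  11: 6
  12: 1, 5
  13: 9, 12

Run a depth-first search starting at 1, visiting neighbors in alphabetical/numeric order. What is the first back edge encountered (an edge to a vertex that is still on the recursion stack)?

DFS from 1 (visiting neighbors in alphabetical/numeric order); mark gray on enter, black on exit:
1 gray
  4 gray
    12 gray
      12→1: 1 is gray → back edge
First back edge: 12 → 1.

12->1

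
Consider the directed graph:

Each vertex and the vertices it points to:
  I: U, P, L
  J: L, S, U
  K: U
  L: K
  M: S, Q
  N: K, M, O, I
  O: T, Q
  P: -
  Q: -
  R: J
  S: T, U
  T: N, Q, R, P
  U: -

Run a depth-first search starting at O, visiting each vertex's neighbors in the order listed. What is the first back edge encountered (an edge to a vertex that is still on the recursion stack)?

DFS from O (visiting each vertex's neighbors in the order listed); mark gray on enter, black on exit:
O gray
  T gray
    N gray
      K gray
        U gray
        U black
      K black
      M gray
        S gray
          S→T: T is gray → back edge
First back edge: S → T.

S→T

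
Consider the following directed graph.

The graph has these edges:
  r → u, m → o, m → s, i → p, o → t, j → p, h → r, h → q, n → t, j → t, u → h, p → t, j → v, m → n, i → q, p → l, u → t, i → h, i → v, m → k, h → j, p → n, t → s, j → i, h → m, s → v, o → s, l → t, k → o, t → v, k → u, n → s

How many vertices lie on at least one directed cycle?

7

A vertex is on a directed cycle iff it belongs to a strongly connected component of size ≥ 2 (or has a self-loop).
The vertices on cycles are {h, i, j, k, m, r, u} — 7 in total.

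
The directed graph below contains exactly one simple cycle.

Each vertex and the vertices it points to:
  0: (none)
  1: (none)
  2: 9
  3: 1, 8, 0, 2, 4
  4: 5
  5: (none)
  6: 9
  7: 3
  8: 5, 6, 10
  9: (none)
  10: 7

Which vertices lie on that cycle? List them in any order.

3, 7, 8, 10

DFS with gray/black marking from 7:
7 gray
  3 gray
    1 gray
    1 black
    8 gray
      5 gray
      5 black
      6 gray
        9 gray
        9 black
      6 black
      10 gray
        10→7: 7 is gray → back edge
Back edge closes the cycle 7 → 3 → 8 → 10 → 7; its vertices are {3, 7, 8, 10}.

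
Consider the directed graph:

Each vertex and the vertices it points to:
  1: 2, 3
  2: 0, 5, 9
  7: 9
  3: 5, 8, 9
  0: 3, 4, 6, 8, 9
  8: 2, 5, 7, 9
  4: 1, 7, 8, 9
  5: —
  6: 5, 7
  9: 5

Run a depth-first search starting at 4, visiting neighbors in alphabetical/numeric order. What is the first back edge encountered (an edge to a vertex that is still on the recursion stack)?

DFS from 4 (visiting neighbors in alphabetical/numeric order); mark gray on enter, black on exit:
4 gray
  1 gray
    2 gray
      0 gray
        3 gray
          5 gray
          5 black
          8 gray
            8→2: 2 is gray → back edge
First back edge: 8 → 2.

8→2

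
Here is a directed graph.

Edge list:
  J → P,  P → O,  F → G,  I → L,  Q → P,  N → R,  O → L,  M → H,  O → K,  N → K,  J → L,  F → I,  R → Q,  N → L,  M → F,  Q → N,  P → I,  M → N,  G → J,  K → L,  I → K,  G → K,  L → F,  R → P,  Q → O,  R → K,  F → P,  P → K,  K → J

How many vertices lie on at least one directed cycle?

11

A vertex is on a directed cycle iff it belongs to a strongly connected component of size ≥ 2 (or has a self-loop).
The vertices on cycles are {F, G, I, J, K, L, N, O, P, Q, R} — 11 in total.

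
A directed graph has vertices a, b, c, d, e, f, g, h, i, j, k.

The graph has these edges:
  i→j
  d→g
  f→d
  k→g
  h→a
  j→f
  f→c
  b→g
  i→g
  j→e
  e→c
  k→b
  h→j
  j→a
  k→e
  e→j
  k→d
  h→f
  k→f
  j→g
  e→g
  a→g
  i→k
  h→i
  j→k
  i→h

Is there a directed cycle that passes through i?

i is on a cycle iff i can reach itself via ≥1 edge.
i → h → i — yes.

Yes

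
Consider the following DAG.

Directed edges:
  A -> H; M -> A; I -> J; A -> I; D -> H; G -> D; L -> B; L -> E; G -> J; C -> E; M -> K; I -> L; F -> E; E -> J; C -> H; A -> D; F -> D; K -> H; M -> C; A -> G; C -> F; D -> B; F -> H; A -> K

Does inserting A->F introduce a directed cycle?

No

Adding A→F creates a cycle iff F can already reach A.
Explore from F: no path reaches A. The graph stays acyclic.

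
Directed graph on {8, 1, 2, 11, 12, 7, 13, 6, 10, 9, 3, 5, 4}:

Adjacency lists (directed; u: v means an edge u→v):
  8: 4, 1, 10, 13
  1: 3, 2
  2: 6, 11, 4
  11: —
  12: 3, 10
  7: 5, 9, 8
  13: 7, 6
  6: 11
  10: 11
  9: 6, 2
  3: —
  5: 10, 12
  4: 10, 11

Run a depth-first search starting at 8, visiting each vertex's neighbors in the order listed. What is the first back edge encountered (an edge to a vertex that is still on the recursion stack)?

7→8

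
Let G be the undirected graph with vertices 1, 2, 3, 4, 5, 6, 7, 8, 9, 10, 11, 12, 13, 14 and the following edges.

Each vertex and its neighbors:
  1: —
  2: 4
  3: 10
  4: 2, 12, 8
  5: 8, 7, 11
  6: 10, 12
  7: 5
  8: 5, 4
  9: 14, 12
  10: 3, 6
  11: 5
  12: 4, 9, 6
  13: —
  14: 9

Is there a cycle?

No

DFS, tracking each vertex's parent; an edge to a visited non-parent vertex closes a cycle.
Start from 8:
visit 8 (parent –)
  visit 5 (parent 8)
    5–8: parent, skip
    visit 7 (parent 5)
      7–5: parent, skip
    visit 11 (parent 5)
      11–5: parent, skip
  visit 4 (parent 8)
    visit 2 (parent 4)
      2–4: parent, skip
    visit 12 (parent 4)
      12–4: parent, skip
      visit 9 (parent 12)
        visit 14 (parent 9)
          14–9: parent, skip
        9–12: parent, skip
      visit 6 (parent 12)
        visit 10 (parent 6)
          visit 3 (parent 10)
            3–10: parent, skip
          10–6: parent, skip
        6–12: parent, skip
    4–8: parent, skip
visit 1 (parent –)
visit 13 (parent –)
No non-parent visited neighbor found — the graph is a forest.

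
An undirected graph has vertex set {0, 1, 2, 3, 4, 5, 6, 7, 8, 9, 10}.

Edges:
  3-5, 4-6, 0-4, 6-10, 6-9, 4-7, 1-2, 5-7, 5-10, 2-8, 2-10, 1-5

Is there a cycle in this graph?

DFS, tracking each vertex's parent; an edge to a visited non-parent vertex closes a cycle.
Start from 1:
visit 1 (parent –)
  visit 5 (parent 1)
    5–1: parent, skip
    visit 3 (parent 5)
      3–5: parent, skip
    visit 7 (parent 5)
      7–5: parent, skip
      visit 4 (parent 7)
        visit 0 (parent 4)
          0–4: parent, skip
        4–7: parent, skip
        visit 6 (parent 4)
          visit 9 (parent 6)
            9–6: parent, skip
          visit 10 (parent 6)
            10–5: 5 visited and ≠ parent → cycle
Cycle: 5 – 7 – 4 – 6 – 10 – 5.

Yes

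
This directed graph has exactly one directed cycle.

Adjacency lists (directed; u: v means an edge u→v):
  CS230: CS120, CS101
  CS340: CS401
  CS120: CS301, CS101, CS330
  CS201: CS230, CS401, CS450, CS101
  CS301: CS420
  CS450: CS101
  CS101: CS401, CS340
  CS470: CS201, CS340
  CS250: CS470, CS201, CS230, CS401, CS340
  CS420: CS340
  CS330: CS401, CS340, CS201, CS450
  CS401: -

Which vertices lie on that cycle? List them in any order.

CS120, CS201, CS230, CS330

DFS with gray/black marking from CS230:
CS230 gray
  CS120 gray
    CS301 gray
      CS420 gray
        CS340 gray
          CS401 gray
          CS401 black
        CS340 black
      CS420 black
    CS301 black
    CS101 gray
      CS101→CS401: CS401 black — skip
      CS101→CS340: CS340 black — skip
    CS101 black
    CS330 gray
      CS330→CS401: CS401 black — skip
      CS330→CS340: CS340 black — skip
      CS201 gray
        CS201→CS230: CS230 is gray → back edge
Back edge closes the cycle CS230 → CS120 → CS330 → CS201 → CS230; its vertices are {CS120, CS201, CS230, CS330}.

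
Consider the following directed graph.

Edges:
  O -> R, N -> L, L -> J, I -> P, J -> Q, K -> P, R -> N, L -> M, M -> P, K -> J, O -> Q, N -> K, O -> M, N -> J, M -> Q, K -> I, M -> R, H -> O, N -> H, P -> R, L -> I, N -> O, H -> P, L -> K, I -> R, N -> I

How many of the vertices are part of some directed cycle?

A vertex is on a directed cycle iff it belongs to a strongly connected component of size ≥ 2 (or has a self-loop).
The vertices on cycles are {H, I, K, L, M, N, O, P, R} — 9 in total.

9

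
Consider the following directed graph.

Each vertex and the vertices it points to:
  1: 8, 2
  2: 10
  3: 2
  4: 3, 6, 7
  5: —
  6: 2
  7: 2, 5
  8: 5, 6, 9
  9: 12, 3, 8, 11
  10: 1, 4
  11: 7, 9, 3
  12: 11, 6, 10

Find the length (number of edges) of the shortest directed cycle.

2

For each vertex v, BFS finds the shortest path from v back to v.
The shortest such closed walk is 9 → 11 → 9, length 2.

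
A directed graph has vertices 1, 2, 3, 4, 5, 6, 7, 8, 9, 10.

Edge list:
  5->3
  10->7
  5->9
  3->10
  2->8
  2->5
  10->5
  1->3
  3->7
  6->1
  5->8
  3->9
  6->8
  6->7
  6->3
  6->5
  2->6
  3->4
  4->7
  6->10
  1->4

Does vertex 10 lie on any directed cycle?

10 is on a cycle iff 10 can reach itself via ≥1 edge.
10 → 5 → 3 → 10 — yes.

Yes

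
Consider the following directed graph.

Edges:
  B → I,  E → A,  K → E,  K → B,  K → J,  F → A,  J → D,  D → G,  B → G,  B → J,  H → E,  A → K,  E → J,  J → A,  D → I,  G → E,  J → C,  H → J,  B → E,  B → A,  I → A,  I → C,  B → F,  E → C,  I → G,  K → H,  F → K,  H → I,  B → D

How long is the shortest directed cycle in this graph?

3

For each vertex v, BFS finds the shortest path from v back to v.
The shortest such closed walk is F → K → B → F, length 3.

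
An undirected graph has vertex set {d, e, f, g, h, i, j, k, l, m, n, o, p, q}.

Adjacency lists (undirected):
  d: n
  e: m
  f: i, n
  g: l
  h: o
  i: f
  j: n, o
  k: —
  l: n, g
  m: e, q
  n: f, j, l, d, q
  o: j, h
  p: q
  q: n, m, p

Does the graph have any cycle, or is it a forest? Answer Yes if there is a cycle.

DFS, tracking each vertex's parent; an edge to a visited non-parent vertex closes a cycle.
Start from m:
visit m (parent –)
  visit e (parent m)
    e–m: parent, skip
  visit q (parent m)
    visit n (parent q)
      visit f (parent n)
        visit i (parent f)
          i–f: parent, skip
        f–n: parent, skip
      visit j (parent n)
        j–n: parent, skip
        visit o (parent j)
          o–j: parent, skip
          visit h (parent o)
            h–o: parent, skip
      visit l (parent n)
        l–n: parent, skip
        visit g (parent l)
          g–l: parent, skip
      visit d (parent n)
        d–n: parent, skip
      n–q: parent, skip
    q–m: parent, skip
    visit p (parent q)
      p–q: parent, skip
visit k (parent –)
No non-parent visited neighbor found — the graph is a forest.

No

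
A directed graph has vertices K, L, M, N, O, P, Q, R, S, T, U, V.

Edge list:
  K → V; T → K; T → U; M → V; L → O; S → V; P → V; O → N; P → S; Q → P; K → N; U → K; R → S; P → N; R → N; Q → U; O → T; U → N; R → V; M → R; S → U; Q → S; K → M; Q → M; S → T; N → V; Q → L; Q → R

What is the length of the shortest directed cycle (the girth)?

For each vertex v, BFS finds the shortest path from v back to v.
The shortest such closed walk is R → S → T → K → M → R, length 5.

5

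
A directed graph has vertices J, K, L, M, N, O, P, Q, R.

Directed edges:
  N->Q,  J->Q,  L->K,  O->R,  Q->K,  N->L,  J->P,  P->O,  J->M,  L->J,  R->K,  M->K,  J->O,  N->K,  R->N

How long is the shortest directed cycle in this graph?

5

For each vertex v, BFS finds the shortest path from v back to v.
The shortest such closed walk is J → O → R → N → L → J, length 5.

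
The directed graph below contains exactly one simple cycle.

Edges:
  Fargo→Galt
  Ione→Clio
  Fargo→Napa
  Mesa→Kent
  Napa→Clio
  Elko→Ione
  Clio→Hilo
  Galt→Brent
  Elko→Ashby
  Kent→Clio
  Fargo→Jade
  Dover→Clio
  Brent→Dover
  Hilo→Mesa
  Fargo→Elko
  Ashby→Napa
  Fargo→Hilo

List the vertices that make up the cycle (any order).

DFS with gray/black marking from Hilo:
Hilo gray
  Mesa gray
    Kent gray
      Clio gray
        Clio→Hilo: Hilo is gray → back edge
Back edge closes the cycle Hilo → Mesa → Kent → Clio → Hilo; its vertices are {Clio, Hilo, Kent, Mesa}.

Clio, Hilo, Kent, Mesa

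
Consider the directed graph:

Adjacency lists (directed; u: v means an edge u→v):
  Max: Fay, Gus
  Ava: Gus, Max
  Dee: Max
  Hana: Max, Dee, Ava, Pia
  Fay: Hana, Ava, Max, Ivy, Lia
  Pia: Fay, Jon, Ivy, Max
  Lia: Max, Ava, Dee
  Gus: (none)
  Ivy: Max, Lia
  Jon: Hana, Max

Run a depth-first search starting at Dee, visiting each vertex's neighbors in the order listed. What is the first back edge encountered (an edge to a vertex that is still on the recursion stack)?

DFS from Dee (visiting each vertex's neighbors in the order listed); mark gray on enter, black on exit:
Dee gray
  Max gray
    Fay gray
      Hana gray
        Hana→Max: Max is gray → back edge
First back edge: Hana → Max.

Hana→Max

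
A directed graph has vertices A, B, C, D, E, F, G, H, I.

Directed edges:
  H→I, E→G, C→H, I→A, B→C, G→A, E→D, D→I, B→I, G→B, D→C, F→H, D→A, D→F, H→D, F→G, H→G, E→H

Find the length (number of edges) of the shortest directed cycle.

For each vertex v, BFS finds the shortest path from v back to v.
The shortest such closed walk is H → D → C → H, length 3.

3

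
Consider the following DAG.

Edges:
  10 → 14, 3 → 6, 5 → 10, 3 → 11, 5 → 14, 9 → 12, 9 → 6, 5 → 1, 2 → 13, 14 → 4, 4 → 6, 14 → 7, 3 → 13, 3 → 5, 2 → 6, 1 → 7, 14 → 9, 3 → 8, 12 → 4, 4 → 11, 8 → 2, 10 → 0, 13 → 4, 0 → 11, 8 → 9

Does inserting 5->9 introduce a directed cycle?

Adding 5→9 creates a cycle iff 9 can already reach 5.
Explore from 9: no path reaches 5. The graph stays acyclic.

No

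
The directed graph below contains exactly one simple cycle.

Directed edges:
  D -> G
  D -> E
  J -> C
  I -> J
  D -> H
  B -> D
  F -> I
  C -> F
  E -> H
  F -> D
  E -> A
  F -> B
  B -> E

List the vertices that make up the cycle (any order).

DFS with gray/black marking from F:
F gray
  D gray
    E gray
      H gray
      H black
      A gray
      A black
    E black
    D→H: H black — skip
    G gray
    G black
  D black
  I gray
    J gray
      C gray
        C→F: F is gray → back edge
Back edge closes the cycle F → I → J → C → F; its vertices are {C, F, I, J}.

C, F, I, J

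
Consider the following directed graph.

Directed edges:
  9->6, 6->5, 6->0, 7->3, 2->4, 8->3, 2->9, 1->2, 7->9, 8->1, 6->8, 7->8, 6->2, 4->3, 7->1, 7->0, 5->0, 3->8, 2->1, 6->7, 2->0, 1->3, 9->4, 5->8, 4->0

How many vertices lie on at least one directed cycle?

9

A vertex is on a directed cycle iff it belongs to a strongly connected component of size ≥ 2 (or has a self-loop).
The vertices on cycles are {1, 2, 3, 4, 5, 6, 7, 8, 9} — 9 in total.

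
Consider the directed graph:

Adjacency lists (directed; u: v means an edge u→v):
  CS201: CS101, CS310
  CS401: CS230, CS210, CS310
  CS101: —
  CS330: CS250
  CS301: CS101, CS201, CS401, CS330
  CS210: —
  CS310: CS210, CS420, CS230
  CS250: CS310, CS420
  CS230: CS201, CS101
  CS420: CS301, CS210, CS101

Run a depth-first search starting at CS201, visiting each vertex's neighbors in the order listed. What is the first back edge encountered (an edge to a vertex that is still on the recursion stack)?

CS301→CS201

DFS from CS201 (visiting each vertex's neighbors in the order listed); mark gray on enter, black on exit:
CS201 gray
  CS101 gray
  CS101 black
  CS310 gray
    CS210 gray
    CS210 black
    CS420 gray
      CS301 gray
        CS301→CS101: CS101 black — skip
        CS301→CS201: CS201 is gray → back edge
First back edge: CS301 → CS201.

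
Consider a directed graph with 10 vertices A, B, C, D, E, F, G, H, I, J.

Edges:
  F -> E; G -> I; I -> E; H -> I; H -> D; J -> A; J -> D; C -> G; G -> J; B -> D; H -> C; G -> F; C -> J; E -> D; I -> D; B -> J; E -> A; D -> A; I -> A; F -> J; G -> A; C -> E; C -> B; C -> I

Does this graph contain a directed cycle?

DFS with white/gray/black marking, starting from I:
I gray
  E gray
    A gray
    A black
    D gray
      D→A: A black — skip
    D black
  E black
  I→A: A black — skip
  I→D: D black — skip
I black
B gray
  J gray
    J→A: A black — skip
    J→D: D black — skip
  J black
  B→D: D black — skip
B black
C gray
  G gray
    G→A: A black — skip
    F gray
      F→E: E black — skip
      F→J: J black — skip
    F black
    G→J: J black — skip
    G→I: I black — skip
  G black
  C→B: B black — skip
  C→I: I black — skip
  C→E: E black — skip
  C→J: J black — skip
C black
H gray
  H→C: C black — skip
  H→D: D black — skip
  H→I: I black — skip
H black
Every edge goes to a white or black vertex — no back edge, so the graph is acyclic.

No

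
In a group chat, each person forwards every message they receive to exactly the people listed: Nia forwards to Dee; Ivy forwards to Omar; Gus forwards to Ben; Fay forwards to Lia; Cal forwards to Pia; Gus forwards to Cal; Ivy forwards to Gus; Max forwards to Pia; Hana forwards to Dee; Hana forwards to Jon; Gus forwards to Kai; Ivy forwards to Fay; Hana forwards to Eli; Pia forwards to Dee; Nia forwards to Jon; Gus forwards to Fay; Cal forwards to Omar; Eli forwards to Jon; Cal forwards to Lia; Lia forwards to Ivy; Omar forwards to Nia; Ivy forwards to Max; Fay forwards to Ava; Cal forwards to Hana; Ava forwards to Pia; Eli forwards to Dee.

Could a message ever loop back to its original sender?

DFS with white/gray/black marking, starting from Fay:
Fay gray
  Ava gray
    Pia gray
      Dee gray
      Dee black
    Pia black
  Ava black
  Lia gray
    Ivy gray
      Ivy→Fay: Fay is gray → back edge
Back edge found, so a cycle exists: Fay → Lia → Ivy → Fay.

Yes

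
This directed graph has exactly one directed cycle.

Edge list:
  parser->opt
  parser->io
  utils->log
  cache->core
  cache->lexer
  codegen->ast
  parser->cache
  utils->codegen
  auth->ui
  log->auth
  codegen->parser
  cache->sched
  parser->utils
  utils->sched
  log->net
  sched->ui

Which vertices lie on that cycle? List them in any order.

DFS with gray/black marking from parser:
parser gray
  cache gray
    core gray
    core black
    lexer gray
    lexer black
    sched gray
      ui gray
      ui black
    sched black
  cache black
  utils gray
    log gray
      auth gray
        auth→ui: ui black — skip
      auth black
      net gray
      net black
    log black
    codegen gray
      codegen→parser: parser is gray → back edge
Back edge closes the cycle parser → utils → codegen → parser; its vertices are {utils, parser, codegen}.

utils, parser, codegen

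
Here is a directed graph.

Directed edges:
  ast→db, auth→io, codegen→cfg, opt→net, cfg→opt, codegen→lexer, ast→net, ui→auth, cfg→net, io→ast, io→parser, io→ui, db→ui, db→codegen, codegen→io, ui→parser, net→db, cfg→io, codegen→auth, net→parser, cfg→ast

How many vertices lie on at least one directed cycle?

9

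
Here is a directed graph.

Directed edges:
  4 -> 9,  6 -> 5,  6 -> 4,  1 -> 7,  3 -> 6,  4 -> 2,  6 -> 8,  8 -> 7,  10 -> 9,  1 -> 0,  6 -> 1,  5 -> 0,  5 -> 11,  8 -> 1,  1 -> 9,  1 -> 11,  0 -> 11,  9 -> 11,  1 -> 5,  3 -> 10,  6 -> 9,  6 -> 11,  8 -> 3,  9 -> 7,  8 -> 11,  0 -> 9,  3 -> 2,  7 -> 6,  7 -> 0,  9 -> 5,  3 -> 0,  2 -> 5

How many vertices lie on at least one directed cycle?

11

A vertex is on a directed cycle iff it belongs to a strongly connected component of size ≥ 2 (or has a self-loop).
The vertices on cycles are {0, 1, 2, 3, 4, 5, 6, 7, 8, 9, 10} — 11 in total.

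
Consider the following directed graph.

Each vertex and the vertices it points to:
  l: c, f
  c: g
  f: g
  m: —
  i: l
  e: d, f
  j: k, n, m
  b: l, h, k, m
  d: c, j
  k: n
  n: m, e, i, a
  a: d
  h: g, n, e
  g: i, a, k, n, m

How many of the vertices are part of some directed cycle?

11

A vertex is on a directed cycle iff it belongs to a strongly connected component of size ≥ 2 (or has a self-loop).
The vertices on cycles are {a, c, d, e, f, g, i, j, k, l, n} — 11 in total.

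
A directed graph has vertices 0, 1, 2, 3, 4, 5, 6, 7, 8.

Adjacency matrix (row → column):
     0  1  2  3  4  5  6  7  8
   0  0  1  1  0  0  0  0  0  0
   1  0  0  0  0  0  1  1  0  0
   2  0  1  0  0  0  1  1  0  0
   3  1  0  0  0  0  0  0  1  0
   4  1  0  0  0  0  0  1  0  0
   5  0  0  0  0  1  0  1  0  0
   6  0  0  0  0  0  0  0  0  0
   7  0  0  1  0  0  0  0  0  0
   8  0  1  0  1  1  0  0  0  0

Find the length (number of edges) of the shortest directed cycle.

For each vertex v, BFS finds the shortest path from v back to v.
The shortest such closed walk is 4 → 0 → 1 → 5 → 4, length 4.

4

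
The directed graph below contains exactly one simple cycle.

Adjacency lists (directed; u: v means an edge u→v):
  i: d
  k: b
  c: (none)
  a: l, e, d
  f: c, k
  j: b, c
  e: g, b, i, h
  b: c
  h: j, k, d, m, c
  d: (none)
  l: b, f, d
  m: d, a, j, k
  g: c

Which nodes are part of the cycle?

DFS with gray/black marking from a:
a gray
  l gray
    b gray
      c gray
      c black
    b black
    f gray
      f→c: c black — skip
      k gray
        k→b: b black — skip
      k black
    f black
    d gray
    d black
  l black
  e gray
    g gray
      g→c: c black — skip
    g black
    e→b: b black — skip
    i gray
      i→d: d black — skip
    i black
    h gray
      j gray
        j→b: b black — skip
        j→c: c black — skip
      j black
      h→k: k black — skip
      h→d: d black — skip
      m gray
        m→d: d black — skip
        m→a: a is gray → back edge
Back edge closes the cycle a → e → h → m → a; its vertices are {a, e, h, m}.

a, e, h, m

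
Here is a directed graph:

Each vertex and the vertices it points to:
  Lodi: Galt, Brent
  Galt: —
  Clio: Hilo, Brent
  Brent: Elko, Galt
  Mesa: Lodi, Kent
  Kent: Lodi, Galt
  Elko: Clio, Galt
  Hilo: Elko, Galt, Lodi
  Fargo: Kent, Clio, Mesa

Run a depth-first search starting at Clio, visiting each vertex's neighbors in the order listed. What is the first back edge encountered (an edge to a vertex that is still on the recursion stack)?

DFS from Clio (visiting each vertex's neighbors in the order listed); mark gray on enter, black on exit:
Clio gray
  Hilo gray
    Elko gray
      Elko→Clio: Clio is gray → back edge
First back edge: Elko → Clio.

Elko->Clio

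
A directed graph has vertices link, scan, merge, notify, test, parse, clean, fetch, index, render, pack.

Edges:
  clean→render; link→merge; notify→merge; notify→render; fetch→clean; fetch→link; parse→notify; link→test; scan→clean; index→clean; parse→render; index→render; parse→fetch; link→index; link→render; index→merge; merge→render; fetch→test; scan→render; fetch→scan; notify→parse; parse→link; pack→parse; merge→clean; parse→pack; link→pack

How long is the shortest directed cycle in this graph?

For each vertex v, BFS finds the shortest path from v back to v.
The shortest such closed walk is pack → parse → pack, length 2.

2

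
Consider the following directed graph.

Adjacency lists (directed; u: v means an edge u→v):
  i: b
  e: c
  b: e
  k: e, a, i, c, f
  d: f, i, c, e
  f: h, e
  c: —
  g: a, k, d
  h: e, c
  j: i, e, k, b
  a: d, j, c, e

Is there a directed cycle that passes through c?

No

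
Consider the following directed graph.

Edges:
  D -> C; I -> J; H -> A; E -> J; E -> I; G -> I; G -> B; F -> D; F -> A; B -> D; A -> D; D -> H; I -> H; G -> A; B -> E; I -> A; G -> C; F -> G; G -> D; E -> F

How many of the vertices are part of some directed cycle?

7

A vertex is on a directed cycle iff it belongs to a strongly connected component of size ≥ 2 (or has a self-loop).
The vertices on cycles are {A, B, D, E, F, G, H} — 7 in total.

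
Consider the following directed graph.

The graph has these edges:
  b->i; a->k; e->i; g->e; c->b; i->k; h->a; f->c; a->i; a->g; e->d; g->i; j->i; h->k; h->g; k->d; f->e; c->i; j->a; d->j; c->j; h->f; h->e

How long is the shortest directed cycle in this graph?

4

For each vertex v, BFS finds the shortest path from v back to v.
The shortest such closed walk is k → d → j → i → k, length 4.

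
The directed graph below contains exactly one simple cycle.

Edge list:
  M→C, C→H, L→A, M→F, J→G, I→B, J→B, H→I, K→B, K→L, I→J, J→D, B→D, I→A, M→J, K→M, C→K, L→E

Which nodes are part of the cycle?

DFS with gray/black marking from M:
M gray
  F gray
  F black
  C gray
    K gray
      B gray
        D gray
        D black
      B black
      K→M: M is gray → back edge
Back edge closes the cycle M → C → K → M; its vertices are {C, K, M}.

C, K, M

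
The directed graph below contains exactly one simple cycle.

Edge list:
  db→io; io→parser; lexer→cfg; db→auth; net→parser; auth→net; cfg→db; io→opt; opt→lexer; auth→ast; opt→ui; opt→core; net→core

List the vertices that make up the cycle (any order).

db, io, cfg, opt, lexer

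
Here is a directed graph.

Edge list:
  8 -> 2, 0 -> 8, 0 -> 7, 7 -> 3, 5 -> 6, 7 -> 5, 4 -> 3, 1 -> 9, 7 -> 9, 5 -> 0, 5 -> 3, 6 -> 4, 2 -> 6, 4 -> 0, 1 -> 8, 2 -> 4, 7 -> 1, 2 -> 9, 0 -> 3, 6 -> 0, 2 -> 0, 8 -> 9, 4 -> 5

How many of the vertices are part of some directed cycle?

8

A vertex is on a directed cycle iff it belongs to a strongly connected component of size ≥ 2 (or has a self-loop).
The vertices on cycles are {0, 1, 2, 4, 5, 6, 7, 8} — 8 in total.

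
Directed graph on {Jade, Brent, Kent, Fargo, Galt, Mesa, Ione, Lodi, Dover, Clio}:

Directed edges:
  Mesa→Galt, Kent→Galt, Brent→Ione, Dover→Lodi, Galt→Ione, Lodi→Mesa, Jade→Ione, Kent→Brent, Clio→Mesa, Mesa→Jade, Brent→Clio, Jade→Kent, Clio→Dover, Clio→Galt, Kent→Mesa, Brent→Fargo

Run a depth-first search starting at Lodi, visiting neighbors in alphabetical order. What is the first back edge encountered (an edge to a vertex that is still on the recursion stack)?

Dover→Lodi

DFS from Lodi (visiting neighbors in alphabetical order); mark gray on enter, black on exit:
Lodi gray
  Mesa gray
    Galt gray
      Ione gray
      Ione black
    Galt black
    Jade gray
      Jade→Ione: Ione black — skip
      Kent gray
        Brent gray
          Clio gray
            Dover gray
              Dover→Lodi: Lodi is gray → back edge
First back edge: Dover → Lodi.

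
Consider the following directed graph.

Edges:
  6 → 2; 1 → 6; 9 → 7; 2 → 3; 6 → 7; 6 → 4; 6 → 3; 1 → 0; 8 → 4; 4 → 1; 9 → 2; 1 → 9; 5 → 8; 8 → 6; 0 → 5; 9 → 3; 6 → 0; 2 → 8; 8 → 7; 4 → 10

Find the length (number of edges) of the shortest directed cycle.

3

For each vertex v, BFS finds the shortest path from v back to v.
The shortest such closed walk is 8 → 6 → 2 → 8, length 3.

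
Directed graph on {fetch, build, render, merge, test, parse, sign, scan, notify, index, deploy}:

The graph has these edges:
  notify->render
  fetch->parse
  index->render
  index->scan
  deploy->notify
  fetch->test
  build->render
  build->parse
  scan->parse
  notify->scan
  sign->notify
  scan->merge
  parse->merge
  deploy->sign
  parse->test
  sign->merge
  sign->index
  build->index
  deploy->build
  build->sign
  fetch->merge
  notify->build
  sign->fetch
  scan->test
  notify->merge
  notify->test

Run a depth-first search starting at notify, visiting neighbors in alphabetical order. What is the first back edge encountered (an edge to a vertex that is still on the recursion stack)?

sign→notify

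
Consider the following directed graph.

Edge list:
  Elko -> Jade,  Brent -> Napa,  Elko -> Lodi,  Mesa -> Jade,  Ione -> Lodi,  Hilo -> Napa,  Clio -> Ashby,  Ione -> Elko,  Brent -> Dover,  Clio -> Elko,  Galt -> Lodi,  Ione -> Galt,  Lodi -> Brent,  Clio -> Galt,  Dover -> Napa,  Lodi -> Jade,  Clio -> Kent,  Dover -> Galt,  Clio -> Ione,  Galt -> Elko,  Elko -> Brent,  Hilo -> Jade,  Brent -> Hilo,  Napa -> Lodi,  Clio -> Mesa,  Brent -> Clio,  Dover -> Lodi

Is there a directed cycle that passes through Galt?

Yes

Galt is on a cycle iff Galt can reach itself via ≥1 edge.
Galt → Lodi → Brent → Dover → Galt — yes.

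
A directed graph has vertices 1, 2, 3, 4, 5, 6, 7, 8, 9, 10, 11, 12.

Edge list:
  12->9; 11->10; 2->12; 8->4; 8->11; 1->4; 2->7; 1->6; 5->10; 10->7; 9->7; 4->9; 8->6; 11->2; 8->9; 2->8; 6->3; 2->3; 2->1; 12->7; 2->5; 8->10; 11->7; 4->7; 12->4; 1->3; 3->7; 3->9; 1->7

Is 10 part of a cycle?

10 lies on a cycle iff there is a path from 10 back to itself.
Exploring from 10, it never reaches itself; equivalently, its strongly connected component is a singleton.

No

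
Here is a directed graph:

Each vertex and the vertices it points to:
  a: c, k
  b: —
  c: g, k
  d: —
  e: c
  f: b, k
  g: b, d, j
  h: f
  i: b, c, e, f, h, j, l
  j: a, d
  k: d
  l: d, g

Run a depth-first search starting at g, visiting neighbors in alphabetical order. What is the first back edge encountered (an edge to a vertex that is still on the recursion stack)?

c->g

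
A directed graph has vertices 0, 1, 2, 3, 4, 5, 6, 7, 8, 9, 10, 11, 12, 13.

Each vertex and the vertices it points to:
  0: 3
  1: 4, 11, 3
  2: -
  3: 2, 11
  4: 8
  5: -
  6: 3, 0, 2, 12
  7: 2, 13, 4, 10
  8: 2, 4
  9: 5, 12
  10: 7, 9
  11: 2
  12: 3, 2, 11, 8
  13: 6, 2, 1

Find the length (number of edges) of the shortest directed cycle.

For each vertex v, BFS finds the shortest path from v back to v.
The shortest such closed walk is 10 → 7 → 10, length 2.

2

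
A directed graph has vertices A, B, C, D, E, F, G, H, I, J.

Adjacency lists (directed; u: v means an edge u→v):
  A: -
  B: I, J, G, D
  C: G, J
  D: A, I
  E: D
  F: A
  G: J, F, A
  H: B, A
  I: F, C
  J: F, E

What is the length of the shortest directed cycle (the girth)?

5

For each vertex v, BFS finds the shortest path from v back to v.
The shortest such closed walk is I → C → J → E → D → I, length 5.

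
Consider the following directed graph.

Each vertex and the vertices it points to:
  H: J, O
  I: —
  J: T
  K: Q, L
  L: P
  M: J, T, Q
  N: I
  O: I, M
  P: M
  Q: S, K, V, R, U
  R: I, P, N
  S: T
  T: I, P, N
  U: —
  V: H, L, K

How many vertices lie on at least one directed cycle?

12

A vertex is on a directed cycle iff it belongs to a strongly connected component of size ≥ 2 (or has a self-loop).
The vertices on cycles are {H, J, K, L, M, O, P, Q, R, S, T, V} — 12 in total.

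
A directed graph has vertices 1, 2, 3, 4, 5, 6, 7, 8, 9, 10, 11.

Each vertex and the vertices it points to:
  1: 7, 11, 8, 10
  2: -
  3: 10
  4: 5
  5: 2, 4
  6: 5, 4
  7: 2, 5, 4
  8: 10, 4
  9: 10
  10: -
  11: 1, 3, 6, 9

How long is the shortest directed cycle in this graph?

2

For each vertex v, BFS finds the shortest path from v back to v.
The shortest such closed walk is 1 → 11 → 1, length 2.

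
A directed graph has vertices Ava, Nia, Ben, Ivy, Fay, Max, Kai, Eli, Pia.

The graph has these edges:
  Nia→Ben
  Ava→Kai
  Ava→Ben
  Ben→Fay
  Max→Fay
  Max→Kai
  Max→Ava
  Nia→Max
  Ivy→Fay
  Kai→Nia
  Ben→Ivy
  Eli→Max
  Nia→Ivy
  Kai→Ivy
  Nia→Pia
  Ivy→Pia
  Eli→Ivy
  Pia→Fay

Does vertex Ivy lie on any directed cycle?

No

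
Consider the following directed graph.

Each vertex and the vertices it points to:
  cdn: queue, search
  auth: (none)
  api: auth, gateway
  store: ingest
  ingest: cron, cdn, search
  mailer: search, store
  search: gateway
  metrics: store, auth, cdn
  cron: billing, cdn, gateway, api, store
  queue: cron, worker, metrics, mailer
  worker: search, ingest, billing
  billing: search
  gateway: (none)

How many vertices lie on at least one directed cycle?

A vertex is on a directed cycle iff it belongs to a strongly connected component of size ≥ 2 (or has a self-loop).
The vertices on cycles are {cdn, cron, queue, store, ingest, mailer, worker, metrics} — 8 in total.

8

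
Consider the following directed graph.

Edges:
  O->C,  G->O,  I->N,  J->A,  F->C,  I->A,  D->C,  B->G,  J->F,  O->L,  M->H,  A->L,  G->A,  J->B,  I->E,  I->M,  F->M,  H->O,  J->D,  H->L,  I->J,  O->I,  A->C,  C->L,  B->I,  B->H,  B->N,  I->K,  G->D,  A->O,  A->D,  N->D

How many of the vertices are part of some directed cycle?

9

A vertex is on a directed cycle iff it belongs to a strongly connected component of size ≥ 2 (or has a self-loop).
The vertices on cycles are {A, B, F, G, H, I, J, M, O} — 9 in total.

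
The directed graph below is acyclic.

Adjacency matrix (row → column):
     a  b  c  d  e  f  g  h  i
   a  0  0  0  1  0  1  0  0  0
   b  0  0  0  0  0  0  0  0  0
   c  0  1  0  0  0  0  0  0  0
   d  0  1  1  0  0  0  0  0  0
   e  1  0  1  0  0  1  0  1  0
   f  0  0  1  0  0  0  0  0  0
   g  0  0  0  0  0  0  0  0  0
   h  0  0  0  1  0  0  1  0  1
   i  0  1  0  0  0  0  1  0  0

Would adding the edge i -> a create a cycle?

No

Adding i→a creates a cycle iff a can already reach i.
Explore from a: no path reaches i. The graph stays acyclic.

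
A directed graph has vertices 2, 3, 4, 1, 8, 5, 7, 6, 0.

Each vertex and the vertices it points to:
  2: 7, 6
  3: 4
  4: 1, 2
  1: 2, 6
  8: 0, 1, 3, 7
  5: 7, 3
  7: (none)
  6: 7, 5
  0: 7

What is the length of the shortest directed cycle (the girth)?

For each vertex v, BFS finds the shortest path from v back to v.
The shortest such closed walk is 1 → 6 → 5 → 3 → 4 → 1, length 5.

5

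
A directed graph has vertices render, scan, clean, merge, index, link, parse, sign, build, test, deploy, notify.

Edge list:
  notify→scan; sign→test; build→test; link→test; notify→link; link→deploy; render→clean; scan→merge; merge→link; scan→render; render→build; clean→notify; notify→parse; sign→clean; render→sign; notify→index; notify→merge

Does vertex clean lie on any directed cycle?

Yes

clean is on a cycle iff clean can reach itself via ≥1 edge.
clean → notify → scan → render → clean — yes.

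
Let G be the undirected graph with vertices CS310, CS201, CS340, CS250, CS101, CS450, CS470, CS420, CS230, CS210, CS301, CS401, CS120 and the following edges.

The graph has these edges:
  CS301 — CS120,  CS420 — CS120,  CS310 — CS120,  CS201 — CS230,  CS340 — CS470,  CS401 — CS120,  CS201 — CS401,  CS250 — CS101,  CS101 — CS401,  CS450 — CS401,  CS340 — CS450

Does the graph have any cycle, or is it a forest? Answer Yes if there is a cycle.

No

DFS, tracking each vertex's parent; an edge to a visited non-parent vertex closes a cycle.
Start from CS101:
visit CS101 (parent –)
  visit CS250 (parent CS101)
    CS250–CS101: parent, skip
  visit CS401 (parent CS101)
    visit CS120 (parent CS401)
      visit CS420 (parent CS120)
        CS420–CS120: parent, skip
      CS120–CS401: parent, skip
      visit CS310 (parent CS120)
        CS310–CS120: parent, skip
      visit CS301 (parent CS120)
        CS301–CS120: parent, skip
    CS401–CS101: parent, skip
    visit CS450 (parent CS401)
      visit CS340 (parent CS450)
        visit CS470 (parent CS340)
          CS470–CS340: parent, skip
        CS340–CS450: parent, skip
      CS450–CS401: parent, skip
    visit CS201 (parent CS401)
      CS201–CS401: parent, skip
      visit CS230 (parent CS201)
        CS230–CS201: parent, skip
visit CS210 (parent –)
No non-parent visited neighbor found — the graph is a forest.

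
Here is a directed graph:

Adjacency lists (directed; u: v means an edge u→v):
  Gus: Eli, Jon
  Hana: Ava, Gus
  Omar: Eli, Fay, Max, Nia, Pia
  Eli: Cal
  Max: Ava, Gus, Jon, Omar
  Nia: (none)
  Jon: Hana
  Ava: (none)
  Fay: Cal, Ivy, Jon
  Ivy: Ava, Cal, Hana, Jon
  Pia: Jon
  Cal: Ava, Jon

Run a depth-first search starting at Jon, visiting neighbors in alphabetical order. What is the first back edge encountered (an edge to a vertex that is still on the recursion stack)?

Cal→Jon

DFS from Jon (visiting neighbors in alphabetical order); mark gray on enter, black on exit:
Jon gray
  Hana gray
    Ava gray
    Ava black
    Gus gray
      Eli gray
        Cal gray
          Cal→Ava: Ava black — skip
          Cal→Jon: Jon is gray → back edge
First back edge: Cal → Jon.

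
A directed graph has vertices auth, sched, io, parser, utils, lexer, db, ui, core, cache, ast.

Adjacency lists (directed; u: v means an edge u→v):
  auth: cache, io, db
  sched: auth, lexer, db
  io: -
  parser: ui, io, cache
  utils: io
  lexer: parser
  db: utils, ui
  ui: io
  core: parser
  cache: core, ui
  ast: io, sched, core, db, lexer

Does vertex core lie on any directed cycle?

core is on a cycle iff core can reach itself via ≥1 edge.
core → parser → cache → core — yes.

Yes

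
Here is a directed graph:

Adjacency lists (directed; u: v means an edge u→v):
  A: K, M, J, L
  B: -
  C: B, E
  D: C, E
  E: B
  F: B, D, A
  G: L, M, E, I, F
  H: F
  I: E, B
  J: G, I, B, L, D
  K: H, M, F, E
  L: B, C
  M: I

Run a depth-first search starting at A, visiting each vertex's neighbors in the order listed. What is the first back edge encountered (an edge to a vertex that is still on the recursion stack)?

F->A

DFS from A (visiting each vertex's neighbors in the order listed); mark gray on enter, black on exit:
A gray
  K gray
    H gray
      F gray
        B gray
        B black
        D gray
          C gray
            C→B: B black — skip
            E gray
              E→B: B black — skip
            E black
          C black
          D→E: E black — skip
        D black
        F→A: A is gray → back edge
First back edge: F → A.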